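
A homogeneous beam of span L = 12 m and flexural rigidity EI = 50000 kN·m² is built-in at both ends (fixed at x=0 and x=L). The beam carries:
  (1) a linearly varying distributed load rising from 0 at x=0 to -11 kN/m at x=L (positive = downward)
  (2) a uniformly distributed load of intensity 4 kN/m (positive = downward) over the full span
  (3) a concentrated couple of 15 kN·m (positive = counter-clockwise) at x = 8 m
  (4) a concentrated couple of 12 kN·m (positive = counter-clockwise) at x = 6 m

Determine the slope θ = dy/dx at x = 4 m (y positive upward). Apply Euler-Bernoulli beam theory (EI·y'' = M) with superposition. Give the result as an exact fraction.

θ(4) = 149/562500 rad

Load 1 — triangular load w₀=-11 kN/m (0→w₀ over full span):
  θ_1 = -w₀(2x(L-x)(L-2x)(x+2L)+x²(L-x)²)/(120LEI) = -(-11)·(2·4·(12-4)·(12-2·4)·(4+2·12)+4²·(12-4)²)/(120·12·50000) = 176/140625 rad
Load 2 — uniform load w=4 kN/m over full span:
  θ_2 = -wx(L-x)(L-2x)/(12EI) = -4·4·(12-4)·(12-2·4)/(12·50000) = -8/9375 rad
Load 3 — applied couple M₀=15 kN·m at a=8 m (b=L-a=4):
  θ_3 = (R_Ax²/2 - M_Ax)/EI  [x≤a] with R_A=5/3, M_A=5 = ((5/3)·4²/2 - 5·4)/50000 = -1/7500 rad
Load 4 — applied couple M₀=12 kN·m at a=6 m (b=L-a=6):
  θ_4 = (R_Ax²/2 - M_Ax)/EI  [x≤a] with R_A=3/2, M_A=3 = ((3/2)·4²/2 - 3·4)/50000 = 0 rad
Superposition: θ = Σ θ_i = 149/562500 rad ≈ 0.000265 rad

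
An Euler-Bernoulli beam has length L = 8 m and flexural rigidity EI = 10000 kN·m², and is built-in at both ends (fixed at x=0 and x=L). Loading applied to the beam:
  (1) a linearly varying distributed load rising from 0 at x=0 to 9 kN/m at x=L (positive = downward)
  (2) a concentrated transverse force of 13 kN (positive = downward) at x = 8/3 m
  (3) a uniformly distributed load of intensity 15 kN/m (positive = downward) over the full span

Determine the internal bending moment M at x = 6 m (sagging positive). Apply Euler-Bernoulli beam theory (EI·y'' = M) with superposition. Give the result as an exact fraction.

Load 1 — triangular load w₀=9 kN/m (0→w₀ over full span):
  M_1 = 3w₀Lx/20 - w₀L²/30 - w₀x³/(6L) = 3·9·8·6/20 - 9·8²/30 - 9·6³/(6·8) = 51/10 kN·m
Load 2 — point force P=13 kN at a=8/3 m (b=L-a=16/3):
  M_2 = Pa²(a+3b)(L-x)/L³ - Pa²b/L²  [x>a] = 13·(8/3)²·((8/3)+3·(16/3))·(8-6)/8³ - 13·(8/3)²·(16/3)/8² = -26/27 kN·m
Load 3 — uniform load w=15 kN/m over full span:
  M_3 = wLx/2 - wL²/12 - wx²/2 = 15·8·6/2 - 15·8²/12 - 15·6²/2 = 10 kN·m
Superposition: M = Σ M_i = 3817/270 kN·m ≈ 14.137037 kN·m

M(6) = 3817/270 kN·m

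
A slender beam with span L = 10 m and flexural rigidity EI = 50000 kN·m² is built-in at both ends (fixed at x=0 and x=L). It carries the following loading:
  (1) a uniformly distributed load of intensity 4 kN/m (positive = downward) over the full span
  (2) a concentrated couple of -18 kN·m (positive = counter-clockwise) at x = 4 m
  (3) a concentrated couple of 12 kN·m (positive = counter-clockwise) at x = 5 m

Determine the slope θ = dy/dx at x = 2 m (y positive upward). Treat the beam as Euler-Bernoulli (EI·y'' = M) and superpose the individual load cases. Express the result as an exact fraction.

Load 1 — uniform load w=4 kN/m over full span:
  θ_1 = -wx(L-x)(L-2x)/(12EI) = -4·2·(10-2)·(10-2·2)/(12·50000) = -2/3125 rad
Load 2 — applied couple M₀=-18 kN·m at a=4 m (b=L-a=6):
  θ_2 = (R_Ax²/2 - M_Ax)/EI  [x≤a] with R_A=-324/125, M_A=-54/25 = ((-324/125)·2²/2 - (-54/25)·2)/50000 = -27/1562500 rad
Load 3 — applied couple M₀=12 kN·m at a=5 m (b=L-a=5):
  θ_3 = (R_Ax²/2 - M_Ax)/EI  [x≤a] with R_A=9/5, M_A=3 = ((9/5)·2²/2 - 3·2)/50000 = -3/62500 rad
Superposition: θ = Σ θ_i = -551/781250 rad ≈ -0.000705 rad

θ(2) = -551/781250 rad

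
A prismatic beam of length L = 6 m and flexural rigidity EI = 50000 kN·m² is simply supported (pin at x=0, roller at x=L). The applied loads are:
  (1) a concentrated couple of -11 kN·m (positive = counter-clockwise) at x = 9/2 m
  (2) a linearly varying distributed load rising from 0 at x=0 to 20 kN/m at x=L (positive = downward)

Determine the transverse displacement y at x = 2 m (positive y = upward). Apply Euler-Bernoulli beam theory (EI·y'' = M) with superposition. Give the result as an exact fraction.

y(2) = -3043/1200000 m

Load 1 — applied couple M₀=-11 kN·m at a=9/2 m (b=L-a=3/2):
  y_1 = (M₀x³/(6L)+C₁x)/EI  [x≤a] with C₁=M₀(3b²-L²)/(6L)=143/16 = ((-11)·2³/(6·6)+(143/16)·2)/50000 = 1111/3600000 m
Load 2 — triangular load w₀=20 kN/m (0→w₀ over full span):
  y_2 = -w₀x(7L⁴-10L²x²+3x⁴)/(360LEI) = -20·2·(7·6⁴-10·6²·2²+3·2⁴)/(360·6·50000) = -16/5625 m
Superposition: y = Σ y_i = -3043/1200000 m ≈ -0.002536 m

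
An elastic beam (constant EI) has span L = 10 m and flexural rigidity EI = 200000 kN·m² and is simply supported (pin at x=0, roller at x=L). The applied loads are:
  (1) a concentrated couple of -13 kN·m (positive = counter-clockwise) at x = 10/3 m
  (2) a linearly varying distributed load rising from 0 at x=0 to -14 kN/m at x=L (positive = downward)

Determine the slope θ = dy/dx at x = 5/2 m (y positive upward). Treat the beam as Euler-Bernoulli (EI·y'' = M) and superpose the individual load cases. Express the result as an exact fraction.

Load 1 — applied couple M₀=-13 kN·m at a=10/3 m (b=L-a=20/3):
  θ_1 = (M₀x²/(2L)+C₁)/EI  [x≤a] with C₁=M₀(3b²-L²)/(6L)=-65/9 = ((-13)·(5/2)²/(2·10)+(-65/9))/200000 = -13/230400 rad
Load 2 — triangular load w₀=-14 kN/m (0→w₀ over full span):
  θ_2 = -w₀(7L⁴-30L²x²+15x⁴)/(360LEI) = -(-14)·(7·10⁴-30·10²·(5/2)²+15·(5/2)⁴)/(360·10·200000) = 9289/9216000 rad
Superposition: θ = Σ θ_i = 2923/3072000 rad ≈ 0.000951 rad

θ(5/2) = 2923/3072000 rad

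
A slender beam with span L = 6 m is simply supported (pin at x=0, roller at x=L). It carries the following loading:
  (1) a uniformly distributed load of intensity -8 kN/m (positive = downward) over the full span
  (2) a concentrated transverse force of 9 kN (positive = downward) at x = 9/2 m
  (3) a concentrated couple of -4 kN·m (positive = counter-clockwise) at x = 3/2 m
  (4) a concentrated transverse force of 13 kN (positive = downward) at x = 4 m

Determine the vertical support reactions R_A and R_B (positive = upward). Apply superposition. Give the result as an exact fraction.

Load 1 — uniform load w=-8 kN/m over full span:
  R_A = wL/2 = (-8)·6/2 = -24 kN
  R_B = wL/2 = (-8)·6/2 = -24 kN
Load 2 — point force P=9 kN at a=9/2 m (b=L-a=3/2):
  R_A = Pb/L = 9·(3/2)/6 = 9/4 kN
  R_B = Pa/L = 9·(9/2)/6 = 27/4 kN
Load 3 — applied couple M₀=-4 kN·m at a=3/2 m (b=L-a=9/2):
  R_A = M₀/L = (-4)/6 = -2/3 kN
  R_B = -M₀/L = -(-4)/6 = 2/3 kN
Load 4 — point force P=13 kN at a=4 m (b=L-a=2):
  R_A = Pb/L = 13·2/6 = 13/3 kN
  R_B = Pa/L = 13·4/6 = 26/3 kN
Superposition: R_A = -217/12 kN, R_B = -95/12 kN

R_A = -217/12 kN, R_B = -95/12 kN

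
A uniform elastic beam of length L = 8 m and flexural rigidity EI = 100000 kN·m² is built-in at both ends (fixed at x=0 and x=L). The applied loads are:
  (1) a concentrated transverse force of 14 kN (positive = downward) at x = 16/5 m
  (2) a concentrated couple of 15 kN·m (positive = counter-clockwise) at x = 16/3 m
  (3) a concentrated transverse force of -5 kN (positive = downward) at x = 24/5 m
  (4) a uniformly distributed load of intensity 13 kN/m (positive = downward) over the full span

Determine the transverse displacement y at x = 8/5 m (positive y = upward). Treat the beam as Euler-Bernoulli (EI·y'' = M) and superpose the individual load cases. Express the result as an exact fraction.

Load 1 — point force P=14 kN at a=16/5 m (b=L-a=24/5):
  y_1 = -Pb²x²(3aL-(3a+b)x)/(6L³EI)  [x≤a] = -14·(24/5)²·(8/5)²·(3·(16/5)·8-(3·(16/5)+(24/5))·(8/5))/(6·8³·100000) = -7056/48828125 m
Load 2 — applied couple M₀=15 kN·m at a=16/3 m (b=L-a=8/3):
  y_2 = (R_Ax³/6 - M_Ax²/2)/EI  [x≤a] with R_A=5/2, M_A=5 = ((5/2)·(8/5)³/6 - 5·(8/5)²/2)/100000 = -11/234375 m
Load 3 — point force P=-5 kN at a=24/5 m (b=L-a=16/5):
  y_3 = -Pb²x²(3aL-(3a+b)x)/(6L³EI)  [x≤a] = -(-5)·(16/5)²·(8/5)²·(3·(24/5)·8-(3·(24/5)+(16/5))·(8/5))/(6·8³·100000) = 1088/29296875 m
Load 4 — uniform load w=13 kN/m over full span:
  y_4 = -wx²(L-x)²/(24EI) = -13·(8/5)²·(8-(8/5))²/(24·100000) = -3328/5859375 m
Superposition: y = Σ y_i = -105803/146484375 m ≈ -0.000722 m

y(8/5) = -105803/146484375 m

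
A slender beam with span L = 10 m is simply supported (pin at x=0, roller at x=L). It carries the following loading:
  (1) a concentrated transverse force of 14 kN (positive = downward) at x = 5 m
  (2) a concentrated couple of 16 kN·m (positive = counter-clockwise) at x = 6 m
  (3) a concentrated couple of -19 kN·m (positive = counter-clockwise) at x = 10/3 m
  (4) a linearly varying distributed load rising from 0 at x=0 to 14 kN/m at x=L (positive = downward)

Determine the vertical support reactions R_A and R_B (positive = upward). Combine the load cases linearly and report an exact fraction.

R_A = 901/30 kN, R_B = 1619/30 kN

Load 1 — point force P=14 kN at a=5 m (b=L-a=5):
  R_A = Pb/L = 14·5/10 = 7 kN
  R_B = Pa/L = 14·5/10 = 7 kN
Load 2 — applied couple M₀=16 kN·m at a=6 m (b=L-a=4):
  R_A = M₀/L = 16/10 = 8/5 kN
  R_B = -M₀/L = -16/10 = -8/5 kN
Load 3 — applied couple M₀=-19 kN·m at a=10/3 m (b=L-a=20/3):
  R_A = M₀/L = (-19)/10 = -19/10 kN
  R_B = -M₀/L = -(-19)/10 = 19/10 kN
Load 4 — triangular load w₀=14 kN/m (0→w₀ over full span):
  R_A = w₀L/6 = 14·10/6 = 70/3 kN
  R_B = w₀L/3 = 14·10/3 = 140/3 kN
Superposition: R_A = 901/30 kN, R_B = 1619/30 kN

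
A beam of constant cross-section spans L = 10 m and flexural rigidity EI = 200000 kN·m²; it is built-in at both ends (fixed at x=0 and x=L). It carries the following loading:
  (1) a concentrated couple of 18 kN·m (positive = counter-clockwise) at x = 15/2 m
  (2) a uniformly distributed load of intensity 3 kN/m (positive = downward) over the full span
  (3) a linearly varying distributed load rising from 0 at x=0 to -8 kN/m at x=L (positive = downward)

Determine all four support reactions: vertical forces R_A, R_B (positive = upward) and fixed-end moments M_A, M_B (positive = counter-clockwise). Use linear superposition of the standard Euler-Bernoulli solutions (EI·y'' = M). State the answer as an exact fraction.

Load 1 — applied couple M₀=18 kN·m at a=15/2 m (b=L-a=5/2):
  R_A = 6M₀ab/L³ = 6·18·(15/2)·(5/2)/10³ = 81/40 kN
  M_A = M₀b(2a-b)/L² = 18·(5/2)·(2·(15/2)-(5/2))/10² = 45/8 kN·m
  R_B = -6M₀ab/L³ = -6·18·(15/2)·(5/2)/10³ = -81/40 kN
  M_B = M₀a(2b-a)/L² = 18·(15/2)·(2·(5/2)-(15/2))/10² = -27/8 kN·m
Load 2 — uniform load w=3 kN/m over full span:
  R_A = wL/2 = 3·10/2 = 15 kN
  M_A = wL²/12 = 3·10²/12 = 25 kN·m
  R_B = wL/2 = 3·10/2 = 15 kN
  M_B = -wL²/12 = -3·10²/12 = -25 kN·m
Load 3 — triangular load w₀=-8 kN/m (0→w₀ over full span):
  R_A = 3w₀L/20 = 3·(-8)·10/20 = -12 kN
  M_A = w₀L²/30 = (-8)·10²/30 = -80/3 kN·m
  R_B = 7w₀L/20 = 7·(-8)·10/20 = -28 kN
  M_B = -w₀L²/20 = -(-8)·10²/20 = 40 kN·m
Superposition: R_A = 201/40 kN, M_A = 95/24 kN·m, R_B = -601/40 kN, M_B = 93/8 kN·m

R_A = 201/40 kN, M_A = 95/24 kN·m, R_B = -601/40 kN, M_B = 93/8 kN·m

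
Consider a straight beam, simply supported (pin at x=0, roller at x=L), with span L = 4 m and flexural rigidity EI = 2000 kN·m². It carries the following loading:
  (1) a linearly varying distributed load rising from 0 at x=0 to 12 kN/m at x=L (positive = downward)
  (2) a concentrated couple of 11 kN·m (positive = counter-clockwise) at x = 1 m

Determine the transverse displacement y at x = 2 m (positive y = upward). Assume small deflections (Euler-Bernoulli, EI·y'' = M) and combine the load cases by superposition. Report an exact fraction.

Load 1 — triangular load w₀=12 kN/m (0→w₀ over full span):
  y_1 = -w₀x(7L⁴-10L²x²+3x⁴)/(360LEI) = -12·2·(7·4⁴-10·4²·2²+3·2⁴)/(360·4·2000) = -1/100 m
Load 2 — applied couple M₀=11 kN·m at a=1 m (b=L-a=3):
  y_2 = (M₀x³/(6L)-M₀(x-a)²/2+C₁x)/EI  [x>a] with C₁=M₀(3b²-L²)/(6L)=121/24 = (11·2³/(6·4)-11·(2-1)²/2+(121/24)·2)/2000 = 33/8000 m
Superposition: y = Σ y_i = -47/8000 m ≈ -0.005875 m

y(2) = -47/8000 m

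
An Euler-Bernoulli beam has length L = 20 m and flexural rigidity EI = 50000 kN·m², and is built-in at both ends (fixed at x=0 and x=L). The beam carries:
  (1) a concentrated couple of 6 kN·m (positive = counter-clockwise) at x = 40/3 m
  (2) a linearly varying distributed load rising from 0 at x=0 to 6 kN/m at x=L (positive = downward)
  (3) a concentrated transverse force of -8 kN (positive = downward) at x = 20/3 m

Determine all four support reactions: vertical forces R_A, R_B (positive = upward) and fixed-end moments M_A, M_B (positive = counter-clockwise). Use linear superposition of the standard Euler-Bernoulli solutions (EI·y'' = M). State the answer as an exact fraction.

Load 1 — applied couple M₀=6 kN·m at a=40/3 m (b=L-a=20/3):
  R_A = 6M₀ab/L³ = 6·6·(40/3)·(20/3)/20³ = 2/5 kN
  M_A = M₀b(2a-b)/L² = 6·(20/3)·(2·(40/3)-(20/3))/20² = 2 kN·m
  R_B = -6M₀ab/L³ = -6·6·(40/3)·(20/3)/20³ = -2/5 kN
  M_B = M₀a(2b-a)/L² = 6·(40/3)·(2·(20/3)-(40/3))/20² = 0 kN·m
Load 2 — triangular load w₀=6 kN/m (0→w₀ over full span):
  R_A = 3w₀L/20 = 3·6·20/20 = 18 kN
  M_A = w₀L²/30 = 6·20²/30 = 80 kN·m
  R_B = 7w₀L/20 = 7·6·20/20 = 42 kN
  M_B = -w₀L²/20 = -6·20²/20 = -120 kN·m
Load 3 — point force P=-8 kN at a=20/3 m (b=L-a=40/3):
  R_A = Pb²(3a+b)/L³ = (-8)·(40/3)²·(3·(20/3)+(40/3))/20³ = -160/27 kN
  M_A = Pab²/L² = (-8)·(20/3)·(40/3)²/20² = -640/27 kN·m
  R_B = Pa²(a+3b)/L³ = (-8)·(20/3)²·((20/3)+3·(40/3))/20³ = -56/27 kN
  M_B = -Pa²b/L² = -(-8)·(20/3)²·(40/3)/20² = 320/27 kN·m
Superposition: R_A = 1684/135 kN, M_A = 1574/27 kN·m, R_B = 5336/135 kN, M_B = -2920/27 kN·m

R_A = 1684/135 kN, M_A = 1574/27 kN·m, R_B = 5336/135 kN, M_B = -2920/27 kN·m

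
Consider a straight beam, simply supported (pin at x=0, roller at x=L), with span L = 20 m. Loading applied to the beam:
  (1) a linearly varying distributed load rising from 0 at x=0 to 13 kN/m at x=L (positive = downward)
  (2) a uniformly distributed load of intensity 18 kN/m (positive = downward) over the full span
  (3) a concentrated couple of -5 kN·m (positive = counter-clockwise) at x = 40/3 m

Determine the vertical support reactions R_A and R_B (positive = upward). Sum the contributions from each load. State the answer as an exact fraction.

Load 1 — triangular load w₀=13 kN/m (0→w₀ over full span):
  R_A = w₀L/6 = 13·20/6 = 130/3 kN
  R_B = w₀L/3 = 13·20/3 = 260/3 kN
Load 2 — uniform load w=18 kN/m over full span:
  R_A = wL/2 = 18·20/2 = 180 kN
  R_B = wL/2 = 18·20/2 = 180 kN
Load 3 — applied couple M₀=-5 kN·m at a=40/3 m (b=L-a=20/3):
  R_A = M₀/L = (-5)/20 = -1/4 kN
  R_B = -M₀/L = -(-5)/20 = 1/4 kN
Superposition: R_A = 2677/12 kN, R_B = 3203/12 kN

R_A = 2677/12 kN, R_B = 3203/12 kN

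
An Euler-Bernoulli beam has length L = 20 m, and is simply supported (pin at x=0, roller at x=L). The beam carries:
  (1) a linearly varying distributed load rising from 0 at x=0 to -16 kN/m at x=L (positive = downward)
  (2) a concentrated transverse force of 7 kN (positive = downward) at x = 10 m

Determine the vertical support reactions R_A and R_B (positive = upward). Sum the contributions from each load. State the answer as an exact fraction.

Load 1 — triangular load w₀=-16 kN/m (0→w₀ over full span):
  R_A = w₀L/6 = (-16)·20/6 = -160/3 kN
  R_B = w₀L/3 = (-16)·20/3 = -320/3 kN
Load 2 — point force P=7 kN at a=10 m (b=L-a=10):
  R_A = Pb/L = 7·10/20 = 7/2 kN
  R_B = Pa/L = 7·10/20 = 7/2 kN
Superposition: R_A = -299/6 kN, R_B = -619/6 kN

R_A = -299/6 kN, R_B = -619/6 kN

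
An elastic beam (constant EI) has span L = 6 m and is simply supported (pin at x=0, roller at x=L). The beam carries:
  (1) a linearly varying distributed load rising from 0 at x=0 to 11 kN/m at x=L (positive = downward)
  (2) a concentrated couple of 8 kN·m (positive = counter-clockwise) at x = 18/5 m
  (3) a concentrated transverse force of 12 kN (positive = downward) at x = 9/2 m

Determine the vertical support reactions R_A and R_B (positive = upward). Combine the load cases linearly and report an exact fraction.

R_A = 46/3 kN, R_B = 89/3 kN

Load 1 — triangular load w₀=11 kN/m (0→w₀ over full span):
  R_A = w₀L/6 = 11·6/6 = 11 kN
  R_B = w₀L/3 = 11·6/3 = 22 kN
Load 2 — applied couple M₀=8 kN·m at a=18/5 m (b=L-a=12/5):
  R_A = M₀/L = 8/6 = 4/3 kN
  R_B = -M₀/L = -8/6 = -4/3 kN
Load 3 — point force P=12 kN at a=9/2 m (b=L-a=3/2):
  R_A = Pb/L = 12·(3/2)/6 = 3 kN
  R_B = Pa/L = 12·(9/2)/6 = 9 kN
Superposition: R_A = 46/3 kN, R_B = 89/3 kN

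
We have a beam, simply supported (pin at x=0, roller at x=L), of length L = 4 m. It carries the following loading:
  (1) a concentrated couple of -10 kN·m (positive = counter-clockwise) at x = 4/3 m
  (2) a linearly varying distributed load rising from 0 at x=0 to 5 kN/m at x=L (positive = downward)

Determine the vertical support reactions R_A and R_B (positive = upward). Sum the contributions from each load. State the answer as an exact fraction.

R_A = 5/6 kN, R_B = 55/6 kN

Load 1 — applied couple M₀=-10 kN·m at a=4/3 m (b=L-a=8/3):
  R_A = M₀/L = (-10)/4 = -5/2 kN
  R_B = -M₀/L = -(-10)/4 = 5/2 kN
Load 2 — triangular load w₀=5 kN/m (0→w₀ over full span):
  R_A = w₀L/6 = 5·4/6 = 10/3 kN
  R_B = w₀L/3 = 5·4/3 = 20/3 kN
Superposition: R_A = 5/6 kN, R_B = 55/6 kN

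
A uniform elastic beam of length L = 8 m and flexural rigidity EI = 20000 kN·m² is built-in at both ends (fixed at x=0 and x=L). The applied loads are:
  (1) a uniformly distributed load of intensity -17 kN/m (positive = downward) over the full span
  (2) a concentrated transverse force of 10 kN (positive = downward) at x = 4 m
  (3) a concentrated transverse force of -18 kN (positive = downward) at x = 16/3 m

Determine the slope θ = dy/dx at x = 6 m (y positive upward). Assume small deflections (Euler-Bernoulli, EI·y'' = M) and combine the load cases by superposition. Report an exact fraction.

Load 1 — uniform load w=-17 kN/m over full span:
  θ_1 = -wx(L-x)(L-2x)/(12EI) = -(-17)·6·(8-6)·(8-2·6)/(12·20000) = -17/5000 rad
Load 2 — point force P=10 kN at a=4 m (b=L-a=4):
  θ_2 = Pa²(L-x)(2bL-(3b+a)(L-x))/(2L³EI)  [x>a] = 10·4²·(8-6)·(2·4·8-(3·4+4)·(8-6))/(2·8³·20000) = 1/2000 rad
Load 3 — point force P=-18 kN at a=16/3 m (b=L-a=8/3):
  θ_3 = Pa²(L-x)(2bL-(3b+a)(L-x))/(2L³EI)  [x>a] = (-18)·(16/3)²·(8-6)·(2·(8/3)·8-(3·(8/3)+(16/3))·(8-6))/(2·8³·20000) = -1/1250 rad
Superposition: θ = Σ θ_i = -37/10000 rad ≈ -0.003700 rad

θ(6) = -37/10000 rad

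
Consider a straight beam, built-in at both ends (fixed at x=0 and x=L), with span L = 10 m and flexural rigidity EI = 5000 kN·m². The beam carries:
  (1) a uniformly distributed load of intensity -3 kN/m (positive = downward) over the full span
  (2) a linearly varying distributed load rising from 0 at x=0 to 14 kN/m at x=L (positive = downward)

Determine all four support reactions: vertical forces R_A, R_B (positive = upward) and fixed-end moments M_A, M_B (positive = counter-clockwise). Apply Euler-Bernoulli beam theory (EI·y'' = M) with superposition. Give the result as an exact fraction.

Load 1 — uniform load w=-3 kN/m over full span:
  R_A = wL/2 = (-3)·10/2 = -15 kN
  M_A = wL²/12 = (-3)·10²/12 = -25 kN·m
  R_B = wL/2 = (-3)·10/2 = -15 kN
  M_B = -wL²/12 = -(-3)·10²/12 = 25 kN·m
Load 2 — triangular load w₀=14 kN/m (0→w₀ over full span):
  R_A = 3w₀L/20 = 3·14·10/20 = 21 kN
  M_A = w₀L²/30 = 14·10²/30 = 140/3 kN·m
  R_B = 7w₀L/20 = 7·14·10/20 = 49 kN
  M_B = -w₀L²/20 = -14·10²/20 = -70 kN·m
Superposition: R_A = 6 kN, M_A = 65/3 kN·m, R_B = 34 kN, M_B = -45 kN·m

R_A = 6 kN, M_A = 65/3 kN·m, R_B = 34 kN, M_B = -45 kN·m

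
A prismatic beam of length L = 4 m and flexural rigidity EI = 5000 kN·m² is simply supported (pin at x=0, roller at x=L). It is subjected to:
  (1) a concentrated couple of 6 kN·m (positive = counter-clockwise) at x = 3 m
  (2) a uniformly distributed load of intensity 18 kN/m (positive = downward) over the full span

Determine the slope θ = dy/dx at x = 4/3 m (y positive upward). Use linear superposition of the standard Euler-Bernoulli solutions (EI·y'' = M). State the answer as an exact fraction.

Load 1 — applied couple M₀=6 kN·m at a=3 m (b=L-a=1):
  θ_1 = (M₀x²/(2L)+C₁)/EI  [x≤a] with C₁=M₀(3b²-L²)/(6L)=-13/4 = (6·(4/3)²/(2·4)+(-13/4))/5000 = -23/60000 rad
Load 2 — uniform load w=18 kN/m over full span:
  θ_2 = -w(L³-6Lx²+4x³)/(24EI) = -18·(4³-6·4·(4/3)²+4·(4/3)³)/(24·5000) = -26/5625 rad
Superposition: θ = Σ θ_i = -901/180000 rad ≈ -0.005006 rad

θ(4/3) = -901/180000 rad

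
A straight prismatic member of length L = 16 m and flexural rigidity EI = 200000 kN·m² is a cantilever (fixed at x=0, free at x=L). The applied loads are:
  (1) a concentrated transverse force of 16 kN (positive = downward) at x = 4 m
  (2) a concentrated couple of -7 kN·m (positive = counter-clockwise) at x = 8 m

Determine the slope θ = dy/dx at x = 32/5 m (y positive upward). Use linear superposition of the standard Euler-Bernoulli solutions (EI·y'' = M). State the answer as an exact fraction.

Load 1 — point force P=16 kN at a=4 m (b=L-a=12):
  θ_1 = -Pa²/(2EI)  [x>a] = -16·4²/(2·200000) = -2/3125 rad
Load 2 — applied couple M₀=-7 kN·m at a=8 m (b=L-a=8):
  θ_2 = M₀x/EI  [x≤a] = (-7)·(32/5)/200000 = -7/31250 rad
Superposition: θ = Σ θ_i = -27/31250 rad ≈ -0.000864 rad

θ(32/5) = -27/31250 rad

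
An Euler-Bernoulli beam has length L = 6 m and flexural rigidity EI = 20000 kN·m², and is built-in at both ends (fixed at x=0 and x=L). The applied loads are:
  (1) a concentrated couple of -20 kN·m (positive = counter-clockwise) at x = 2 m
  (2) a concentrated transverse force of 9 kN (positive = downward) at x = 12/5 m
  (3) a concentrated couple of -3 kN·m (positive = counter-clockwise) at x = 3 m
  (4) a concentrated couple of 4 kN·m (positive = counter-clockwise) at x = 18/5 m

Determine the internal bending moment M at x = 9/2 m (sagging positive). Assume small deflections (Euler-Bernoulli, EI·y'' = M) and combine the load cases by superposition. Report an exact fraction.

M(9/2) = -1017/1000 kN·m

Load 1 — applied couple M₀=-20 kN·m at a=2 m (b=L-a=4):
  M_1 = R_Ax - M_A - M₀  [x>a] with R_A=-40/9, M_A=0 = (-40/9)·(9/2) - 0 - (-20) = 0 kN·m
Load 2 — point force P=9 kN at a=12/5 m (b=L-a=18/5):
  M_2 = Pa²(a+3b)(L-x)/L³ - Pa²b/L²  [x>a] = 9·(12/5)²·((12/5)+3·(18/5))·(6-(9/2))/6³ - 9·(12/5)²·(18/5)/6² = -54/125 kN·m
Load 3 — applied couple M₀=-3 kN·m at a=3 m (b=L-a=3):
  M_3 = R_Ax - M_A - M₀  [x>a] with R_A=-3/4, M_A=-3/4 = (-3/4)·(9/2) - (-3/4) - (-3) = 3/8 kN·m
Load 4 — applied couple M₀=4 kN·m at a=18/5 m (b=L-a=12/5):
  M_4 = R_Ax - M_A - M₀  [x>a] with R_A=24/25, M_A=32/25 = (24/25)·(9/2) - (32/25) - 4 = -24/25 kN·m
Superposition: M = Σ M_i = -1017/1000 kN·m ≈ -1.017000 kN·m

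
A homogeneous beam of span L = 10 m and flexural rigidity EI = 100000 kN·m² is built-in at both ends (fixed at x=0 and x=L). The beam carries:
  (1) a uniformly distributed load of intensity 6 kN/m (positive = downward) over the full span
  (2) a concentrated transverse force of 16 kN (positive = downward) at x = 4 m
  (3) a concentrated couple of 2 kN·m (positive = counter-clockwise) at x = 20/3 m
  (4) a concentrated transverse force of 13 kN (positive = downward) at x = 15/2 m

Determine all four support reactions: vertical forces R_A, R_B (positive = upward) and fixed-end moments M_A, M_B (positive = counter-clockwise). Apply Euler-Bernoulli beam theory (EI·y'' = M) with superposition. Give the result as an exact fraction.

R_A = 511991/12000 kN, M_A = 191521/2400 kN·m, R_B = 556009/12000 kN, M_B = -66913/800 kN·m

Load 1 — uniform load w=6 kN/m over full span:
  R_A = wL/2 = 6·10/2 = 30 kN
  M_A = wL²/12 = 6·10²/12 = 50 kN·m
  R_B = wL/2 = 6·10/2 = 30 kN
  M_B = -wL²/12 = -6·10²/12 = -50 kN·m
Load 2 — point force P=16 kN at a=4 m (b=L-a=6):
  R_A = Pb²(3a+b)/L³ = 16·6²·(3·4+6)/10³ = 1296/125 kN
  M_A = Pab²/L² = 16·4·6²/10² = 576/25 kN·m
  R_B = Pa²(a+3b)/L³ = 16·4²·(4+3·6)/10³ = 704/125 kN
  M_B = -Pa²b/L² = -16·4²·6/10² = -384/25 kN·m
Load 3 — applied couple M₀=2 kN·m at a=20/3 m (b=L-a=10/3):
  R_A = 6M₀ab/L³ = 6·2·(20/3)·(10/3)/10³ = 4/15 kN
  M_A = M₀b(2a-b)/L² = 2·(10/3)·(2·(20/3)-(10/3))/10² = 2/3 kN·m
  R_B = -6M₀ab/L³ = -6·2·(20/3)·(10/3)/10³ = -4/15 kN
  M_B = M₀a(2b-a)/L² = 2·(20/3)·(2·(10/3)-(20/3))/10² = 0 kN·m
Load 4 — point force P=13 kN at a=15/2 m (b=L-a=5/2):
  R_A = Pb²(3a+b)/L³ = 13·(5/2)²·(3·(15/2)+(5/2))/10³ = 65/32 kN
  M_A = Pab²/L² = 13·(15/2)·(5/2)²/10² = 195/32 kN·m
  R_B = Pa²(a+3b)/L³ = 13·(15/2)²·((15/2)+3·(5/2))/10³ = 351/32 kN
  M_B = -Pa²b/L² = -13·(15/2)²·(5/2)/10² = -585/32 kN·m
Superposition: R_A = 511991/12000 kN, M_A = 191521/2400 kN·m, R_B = 556009/12000 kN, M_B = -66913/800 kN·m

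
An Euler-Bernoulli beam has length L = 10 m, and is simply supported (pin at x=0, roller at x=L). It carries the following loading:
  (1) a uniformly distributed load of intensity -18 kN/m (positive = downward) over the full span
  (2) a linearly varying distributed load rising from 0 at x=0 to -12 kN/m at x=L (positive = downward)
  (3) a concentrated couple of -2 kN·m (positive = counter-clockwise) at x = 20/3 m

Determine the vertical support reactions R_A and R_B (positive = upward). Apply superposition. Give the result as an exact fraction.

Load 1 — uniform load w=-18 kN/m over full span:
  R_A = wL/2 = (-18)·10/2 = -90 kN
  R_B = wL/2 = (-18)·10/2 = -90 kN
Load 2 — triangular load w₀=-12 kN/m (0→w₀ over full span):
  R_A = w₀L/6 = (-12)·10/6 = -20 kN
  R_B = w₀L/3 = (-12)·10/3 = -40 kN
Load 3 — applied couple M₀=-2 kN·m at a=20/3 m (b=L-a=10/3):
  R_A = M₀/L = (-2)/10 = -1/5 kN
  R_B = -M₀/L = -(-2)/10 = 1/5 kN
Superposition: R_A = -551/5 kN, R_B = -649/5 kN

R_A = -551/5 kN, R_B = -649/5 kN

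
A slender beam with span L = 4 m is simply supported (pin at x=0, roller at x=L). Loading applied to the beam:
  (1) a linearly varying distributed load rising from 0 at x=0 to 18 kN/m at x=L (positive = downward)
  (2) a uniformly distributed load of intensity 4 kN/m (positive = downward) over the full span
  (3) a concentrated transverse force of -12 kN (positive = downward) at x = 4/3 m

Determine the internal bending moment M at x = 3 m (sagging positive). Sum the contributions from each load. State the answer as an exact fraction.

M(3) = 71/4 kN·m

Load 1 — triangular load w₀=18 kN/m (0→w₀ over full span):
  M_1 = w₀Lx/6 - w₀x³/(6L) = 18·4·3/6 - 18·3³/(6·4) = 63/4 kN·m
Load 2 — uniform load w=4 kN/m over full span:
  M_2 = wx(L-x)/2 = 4·3·(4-3)/2 = 6 kN·m
Load 3 — point force P=-12 kN at a=4/3 m (b=L-a=8/3):
  M_3 = Pa(L-x)/L  [x>a] = (-12)·(4/3)·(4-3)/4 = -4 kN·m
Superposition: M = Σ M_i = 71/4 kN·m ≈ 17.750000 kN·m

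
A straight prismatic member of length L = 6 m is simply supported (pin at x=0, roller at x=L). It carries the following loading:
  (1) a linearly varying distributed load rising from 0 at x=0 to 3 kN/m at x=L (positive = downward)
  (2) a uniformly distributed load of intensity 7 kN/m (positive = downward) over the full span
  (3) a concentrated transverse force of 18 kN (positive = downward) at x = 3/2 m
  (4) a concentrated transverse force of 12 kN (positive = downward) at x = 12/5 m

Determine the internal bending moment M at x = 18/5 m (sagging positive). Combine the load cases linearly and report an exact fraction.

M(18/5) = 7434/125 kN·m

Load 1 — triangular load w₀=3 kN/m (0→w₀ over full span):
  M_1 = w₀Lx/6 - w₀x³/(6L) = 3·6·(18/5)/6 - 3·(18/5)³/(6·6) = 864/125 kN·m
Load 2 — uniform load w=7 kN/m over full span:
  M_2 = wx(L-x)/2 = 7·(18/5)·(6-(18/5))/2 = 756/25 kN·m
Load 3 — point force P=18 kN at a=3/2 m (b=L-a=9/2):
  M_3 = Pa(L-x)/L  [x>a] = 18·(3/2)·(6-(18/5))/6 = 54/5 kN·m
Load 4 — point force P=12 kN at a=12/5 m (b=L-a=18/5):
  M_4 = Pa(L-x)/L  [x>a] = 12·(12/5)·(6-(18/5))/6 = 288/25 kN·m
Superposition: M = Σ M_i = 7434/125 kN·m ≈ 59.472000 kN·m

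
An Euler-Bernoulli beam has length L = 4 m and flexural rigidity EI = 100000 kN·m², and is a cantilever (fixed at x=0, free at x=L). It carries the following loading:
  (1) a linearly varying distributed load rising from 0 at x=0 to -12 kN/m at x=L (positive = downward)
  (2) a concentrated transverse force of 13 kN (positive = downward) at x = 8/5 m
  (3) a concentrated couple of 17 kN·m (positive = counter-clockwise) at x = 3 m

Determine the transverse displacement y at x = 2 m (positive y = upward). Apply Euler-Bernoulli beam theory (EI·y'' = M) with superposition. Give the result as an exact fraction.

y(2) = 19949/18750000 m

Load 1 — triangular load w₀=-12 kN/m (0→w₀ over full span):
  y_1 = (w₀Lx³/12-w₀L²x²/6-w₀x⁵/(120L))/EI = ((-12)·4·2³/12-(-12)·4²·2²/6-(-12)·2⁵/(120·4))/100000 = 121/125000 m
Load 2 — point force P=13 kN at a=8/5 m (b=L-a=12/5):
  y_2 = -Pa²(3x-a)/(6EI)  [x>a] = -13·(8/5)²·(3·2-(8/5))/(6·100000) = -286/1171875 m
Load 3 — applied couple M₀=17 kN·m at a=3 m (b=L-a=1):
  y_3 = M₀x²/(2EI)  [x≤a] = 17·2²/(2·100000) = 17/50000 m
Superposition: y = Σ y_i = 19949/18750000 m ≈ 0.001064 m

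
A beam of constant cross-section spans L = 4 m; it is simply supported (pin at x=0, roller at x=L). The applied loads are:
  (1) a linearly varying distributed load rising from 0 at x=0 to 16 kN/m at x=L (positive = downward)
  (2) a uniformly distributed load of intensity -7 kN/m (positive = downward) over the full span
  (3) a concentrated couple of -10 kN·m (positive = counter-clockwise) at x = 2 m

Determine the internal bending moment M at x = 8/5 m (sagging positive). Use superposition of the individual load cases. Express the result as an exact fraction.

M(8/5) = -388/125 kN·m

Load 1 — triangular load w₀=16 kN/m (0→w₀ over full span):
  M_1 = w₀Lx/6 - w₀x³/(6L) = 16·4·(8/5)/6 - 16·(8/5)³/(6·4) = 1792/125 kN·m
Load 2 — uniform load w=-7 kN/m over full span:
  M_2 = wx(L-x)/2 = (-7)·(8/5)·(4-(8/5))/2 = -336/25 kN·m
Load 3 — applied couple M₀=-10 kN·m at a=2 m (b=L-a=2):
  M_3 = M₀x/L  [x≤a] = (-10)·(8/5)/4 = -4 kN·m
Superposition: M = Σ M_i = -388/125 kN·m ≈ -3.104000 kN·m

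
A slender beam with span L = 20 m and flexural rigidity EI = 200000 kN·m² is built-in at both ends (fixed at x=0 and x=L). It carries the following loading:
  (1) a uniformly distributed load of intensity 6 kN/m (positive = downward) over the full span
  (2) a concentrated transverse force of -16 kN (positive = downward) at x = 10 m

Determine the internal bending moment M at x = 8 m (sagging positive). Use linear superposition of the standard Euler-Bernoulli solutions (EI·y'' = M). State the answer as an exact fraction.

M(8) = 64 kN·m

Load 1 — uniform load w=6 kN/m over full span:
  M_1 = wLx/2 - wL²/12 - wx²/2 = 6·20·8/2 - 6·20²/12 - 6·8²/2 = 88 kN·m
Load 2 — point force P=-16 kN at a=10 m (b=L-a=10):
  M_2 = Pb²(3a+b)x/L³ - Pab²/L²  [x≤a] = (-16)·10²·(3·10+10)·8/20³ - (-16)·10·10²/20² = -24 kN·m
Superposition: M = Σ M_i = 64 kN·m ≈ 64.000000 kN·m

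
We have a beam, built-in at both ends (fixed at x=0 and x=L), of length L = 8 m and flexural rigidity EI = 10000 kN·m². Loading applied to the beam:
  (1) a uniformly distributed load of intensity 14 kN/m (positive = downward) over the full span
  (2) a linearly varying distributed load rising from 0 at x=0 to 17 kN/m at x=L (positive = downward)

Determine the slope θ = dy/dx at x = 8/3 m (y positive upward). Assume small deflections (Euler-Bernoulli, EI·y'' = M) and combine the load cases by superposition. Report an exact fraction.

Load 1 — uniform load w=14 kN/m over full span:
  θ_1 = -wx(L-x)(L-2x)/(12EI) = -14·(8/3)·(8-(8/3))·(8-2·(8/3))/(12·10000) = -224/50625 rad
Load 2 — triangular load w₀=17 kN/m (0→w₀ over full span):
  θ_2 = -w₀(2x(L-x)(L-2x)(x+2L)+x²(L-x)²)/(120LEI) = -17·(2·(8/3)·(8-(8/3))·(8-2·(8/3))·((8/3)+2·8)+(8/3)²·(8-(8/3))²)/(120·8·10000) = -2176/759375 rad
Superposition: θ = Σ θ_i = -5536/759375 rad ≈ -0.007290 rad

θ(8/3) = -5536/759375 rad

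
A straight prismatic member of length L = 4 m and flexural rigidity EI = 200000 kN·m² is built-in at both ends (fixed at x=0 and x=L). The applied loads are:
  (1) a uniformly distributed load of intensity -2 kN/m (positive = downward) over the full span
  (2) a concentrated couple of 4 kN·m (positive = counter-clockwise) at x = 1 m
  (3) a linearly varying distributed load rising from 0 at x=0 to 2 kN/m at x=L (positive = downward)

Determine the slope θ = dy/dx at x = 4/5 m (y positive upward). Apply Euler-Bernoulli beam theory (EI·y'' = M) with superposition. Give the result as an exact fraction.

θ(4/5) = 353/46875000 rad

Load 1 — uniform load w=-2 kN/m over full span:
  θ_1 = -wx(L-x)(L-2x)/(12EI) = -(-2)·(4/5)·(4-(4/5))·(4-2·(4/5))/(12·200000) = 2/390625 rad
Load 2 — applied couple M₀=4 kN·m at a=1 m (b=L-a=3):
  θ_2 = (R_Ax²/2 - M_Ax)/EI  [x≤a] with R_A=9/8, M_A=-3/4 = ((9/8)·(4/5)²/2 - (-3/4)·(4/5))/200000 = 3/625000 rad
Load 3 — triangular load w₀=2 kN/m (0→w₀ over full span):
  θ_3 = -w₀(2x(L-x)(L-2x)(x+2L)+x²(L-x)²)/(120LEI) = -2·(2·(4/5)·(4-(4/5))·(4-2·(4/5))·((4/5)+2·4)+(4/5)²·(4-(4/5))²)/(120·4·200000) = -14/5859375 rad
Superposition: θ = Σ θ_i = 353/46875000 rad ≈ 0.000008 rad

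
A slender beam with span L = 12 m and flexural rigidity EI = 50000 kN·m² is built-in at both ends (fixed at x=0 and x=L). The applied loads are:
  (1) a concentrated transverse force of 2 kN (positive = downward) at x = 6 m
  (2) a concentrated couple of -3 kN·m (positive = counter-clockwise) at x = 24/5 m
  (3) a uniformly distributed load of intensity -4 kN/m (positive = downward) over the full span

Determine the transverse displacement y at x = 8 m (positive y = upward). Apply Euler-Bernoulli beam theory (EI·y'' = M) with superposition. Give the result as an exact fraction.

y(8) = 1439/468750 m

Load 1 — point force P=2 kN at a=6 m (b=L-a=6):
  y_1 = -Pa²(L-x)²(3bL-(3b+a)(L-x))/(6L³EI)  [x>a] = -2·6²·(12-8)²·(3·6·12-(3·6+6)·(12-8))/(6·12³·50000) = -1/3750 m
Load 2 — applied couple M₀=-3 kN·m at a=24/5 m (b=L-a=36/5):
  y_2 = (R_Ax³/6 - M_Ax²/2 - M₀(x-a)²/2)/EI  [x>a] with R_A=-9/25, M_A=-9/25 = ((-9/25)·8³/6 - (-9/25)·8²/2 - (-3)·(8-(24/5))²/2)/50000 = -6/78125 m
Load 3 — uniform load w=-4 kN/m over full span:
  y_3 = -wx²(L-x)²/(24EI) = -(-4)·8²·(12-8)²/(24·50000) = 32/9375 m
Superposition: y = Σ y_i = 1439/468750 m ≈ 0.003070 m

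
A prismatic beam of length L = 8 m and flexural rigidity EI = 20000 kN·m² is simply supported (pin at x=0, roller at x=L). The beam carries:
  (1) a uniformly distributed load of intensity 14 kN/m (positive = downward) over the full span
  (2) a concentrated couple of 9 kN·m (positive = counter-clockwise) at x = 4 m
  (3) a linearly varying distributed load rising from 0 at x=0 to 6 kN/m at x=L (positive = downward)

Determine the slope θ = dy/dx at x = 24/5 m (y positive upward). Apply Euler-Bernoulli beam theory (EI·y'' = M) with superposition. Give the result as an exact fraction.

Load 1 — uniform load w=14 kN/m over full span:
  θ_1 = -w(L³-6Lx²+4x³)/(24EI) = -14·(8³-6·8·(24/5)²+4·(24/5)³)/(24·20000) = 1036/234375 rad
Load 2 — applied couple M₀=9 kN·m at a=4 m (b=L-a=4):
  θ_2 = (M₀x²/(2L)-M₀(x-a)+C₁)/EI  [x>a] with C₁=M₀(3b²-L²)/(6L)=-3 = (9·(24/5)²/(2·8)-9·((24/5)-4)+(-3))/20000 = 69/500000 rad
Load 3 — triangular load w₀=6 kN/m (0→w₀ over full span):
  θ_3 = -w₀(7L⁴-30L²x²+15x⁴)/(360LEI) = -6·(7·8⁴-30·8²·(24/5)²+15·(24/5)⁴)/(360·8·20000) = 928/1171875 rad
Superposition: θ = Σ θ_i = 66877/12500000 rad ≈ 0.005350 rad

θ(24/5) = 66877/12500000 rad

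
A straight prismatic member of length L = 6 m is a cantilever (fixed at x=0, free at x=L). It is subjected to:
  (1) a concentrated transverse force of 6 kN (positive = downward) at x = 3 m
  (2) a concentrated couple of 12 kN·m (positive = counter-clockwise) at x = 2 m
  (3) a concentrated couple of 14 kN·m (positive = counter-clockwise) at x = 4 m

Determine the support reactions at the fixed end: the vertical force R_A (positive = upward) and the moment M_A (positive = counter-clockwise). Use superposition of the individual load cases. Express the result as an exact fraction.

Load 1 — point force P=6 kN at a=3 m (b=L-a=3):
  R_A = P = 6 kN
  M_A = Pa = 6·3 = 18 kN·m
Load 2 — applied couple M₀=12 kN·m at a=2 m (b=L-a=4):
  R_A = 0 kN
  M_A = -M₀ = -12 kN·m
Load 3 — applied couple M₀=14 kN·m at a=4 m (b=L-a=2):
  R_A = 0 kN
  M_A = -M₀ = -14 kN·m
Superposition: R_A = 6 kN, M_A = -8 kN·m

R_A = 6 kN, M_A = -8 kN·m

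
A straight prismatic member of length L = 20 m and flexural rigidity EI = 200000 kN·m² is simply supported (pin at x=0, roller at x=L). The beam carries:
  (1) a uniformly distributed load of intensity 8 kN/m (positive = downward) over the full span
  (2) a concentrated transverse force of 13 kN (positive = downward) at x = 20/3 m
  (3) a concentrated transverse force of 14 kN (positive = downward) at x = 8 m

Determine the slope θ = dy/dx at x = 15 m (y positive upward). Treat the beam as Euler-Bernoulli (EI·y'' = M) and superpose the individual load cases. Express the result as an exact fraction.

Load 1 — uniform load w=8 kN/m over full span:
  θ_1 = -w(L³-6Lx²+4x³)/(24EI) = -8·(20³-6·20·15²+4·15³)/(24·200000) = 11/1200 rad
Load 2 — point force P=13 kN at a=20/3 m (b=L-a=40/3):
  θ_2 = -Pa(2L²-6Lx+3x²+a²)/(6LEI)  [x>a] = -13·(20/3)·(2·20²-6·20·15+3·15²+(20/3)²)/(6·20·200000) = 1313/1296000 rad
Load 3 — point force P=14 kN at a=8 m (b=L-a=12):
  θ_3 = -Pa(2L²-6Lx+3x²+a²)/(6LEI)  [x>a] = -14·8·(2·20²-6·20·15+3·15²+8²)/(6·20·200000) = 609/500000 rad
Superposition: θ = Σ θ_i = 1846441/162000000 rad ≈ 0.011398 rad

θ(15) = 1846441/162000000 rad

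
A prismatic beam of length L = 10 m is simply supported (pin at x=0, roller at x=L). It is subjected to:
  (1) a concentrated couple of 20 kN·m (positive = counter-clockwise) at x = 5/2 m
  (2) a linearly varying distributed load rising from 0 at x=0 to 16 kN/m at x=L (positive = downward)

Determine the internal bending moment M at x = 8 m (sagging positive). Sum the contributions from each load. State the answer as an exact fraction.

M(8) = 364/5 kN·m

Load 1 — applied couple M₀=20 kN·m at a=5/2 m (b=L-a=15/2):
  M_1 = M₀x/L - M₀  [x>a] = 20·8/10 - 20 = -4 kN·m
Load 2 — triangular load w₀=16 kN/m (0→w₀ over full span):
  M_2 = w₀Lx/6 - w₀x³/(6L) = 16·10·8/6 - 16·8³/(6·10) = 384/5 kN·m
Superposition: M = Σ M_i = 364/5 kN·m ≈ 72.800000 kN·m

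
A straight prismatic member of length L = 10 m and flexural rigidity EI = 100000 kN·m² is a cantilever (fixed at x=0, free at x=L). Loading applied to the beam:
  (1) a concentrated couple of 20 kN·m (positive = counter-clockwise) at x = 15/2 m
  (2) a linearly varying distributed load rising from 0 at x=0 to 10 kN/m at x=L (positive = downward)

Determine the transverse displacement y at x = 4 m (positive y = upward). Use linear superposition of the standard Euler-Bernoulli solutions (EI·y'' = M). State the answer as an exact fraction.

y(4) = -929/46875 m

Load 1 — applied couple M₀=20 kN·m at a=15/2 m (b=L-a=5/2):
  y_1 = M₀x²/(2EI)  [x≤a] = 20·4²/(2·100000) = 1/625 m
Load 2 — triangular load w₀=10 kN/m (0→w₀ over full span):
  y_2 = (w₀Lx³/12-w₀L²x²/6-w₀x⁵/(120L))/EI = (10·10·4³/12-10·10²·4²/6-10·4⁵/(120·10))/100000 = -1004/46875 m
Superposition: y = Σ y_i = -929/46875 m ≈ -0.019819 m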